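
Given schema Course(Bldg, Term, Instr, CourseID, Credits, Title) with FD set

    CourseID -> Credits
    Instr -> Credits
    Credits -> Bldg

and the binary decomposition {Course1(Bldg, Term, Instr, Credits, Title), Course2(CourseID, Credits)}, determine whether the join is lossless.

No

Common attributes: Course1 ∩ Course2 = {Credits}.
Closure of {Credits}: Credits → Bldg applies, adding Bldg. So (Credits)⁺ = {Bldg, Credits}.
The closure contains neither all of Course1 = {Bldg, Term, Instr, Credits, Title} nor all of Course2 = {CourseID, Credits}, so the common attributes are not a superkey of either fragment. The join is lossy.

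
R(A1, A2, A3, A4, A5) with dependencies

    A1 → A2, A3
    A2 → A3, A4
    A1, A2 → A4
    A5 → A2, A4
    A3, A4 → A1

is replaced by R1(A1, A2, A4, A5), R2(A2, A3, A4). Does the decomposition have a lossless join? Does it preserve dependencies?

lossless and dependency-preserving

Lossless test: (A2, A4)⁺ = {A1, A2, A3, A4}, which contains all of one fragment — lossless.
Dependency preservation: A1 → A2, A3; A3, A4 → A1 are not contained in any single fragment, but the restricted closure of each left-hand side across the fragments still reaches the right-hand side; the remaining FDs each lie inside some fragment. All dependencies are preserved.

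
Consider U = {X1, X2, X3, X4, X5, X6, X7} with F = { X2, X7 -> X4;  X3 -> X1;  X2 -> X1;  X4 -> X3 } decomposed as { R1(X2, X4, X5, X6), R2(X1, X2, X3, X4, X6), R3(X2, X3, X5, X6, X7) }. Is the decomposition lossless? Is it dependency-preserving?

lossy and not dependency-preserving

Lossless test (chase): Rows 2 and 3 agree on X3; apply X3→X1 and equate their X1 entries. Rows 1 and 2 agree on X2; apply X2→X1 and equate their X1 entries. Rows 1 and 2 agree on X4; apply X4→X3 and equate their X3 entries. No row becomes fully distinguished — the join is lossy.
Dependency preservation: the restricted closure of {X2, X7} across the fragments never reaches {X4}, so X2, X7 → X4 cannot be enforced without a join — not preserved.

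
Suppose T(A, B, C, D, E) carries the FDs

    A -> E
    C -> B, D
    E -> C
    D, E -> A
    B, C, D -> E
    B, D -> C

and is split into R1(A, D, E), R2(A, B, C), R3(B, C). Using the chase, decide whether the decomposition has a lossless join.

Chase test. Columns are A, B, C, D, E; row i has aⱼ where attribute j ∈ Ri, else bᵢⱼ.
Initial tableau (one row per fragment):
  row 1: a1 b12 b13 a4 a5
  row 2: a1 a2 a3 b24 b25
  row 3: b31 a2 a3 b34 b35
Rows 1 and 2 agree on A; apply A→E and equate their E entries.
Rows 2 and 3 agree on C; apply C→B, D and equate their B, D entries.
Rows 1 and 2 agree on E; apply E→C and equate their C entries.
Rows 2 and 3 agree on B, C, D; apply B, C, D→E and equate their E entries.
Rows 1 and 2 agree on C; apply C→B, D and equate their B, D entries.
Rows 1 and 3 agree on D, E; apply D, E→A and equate their A entries.
Row 1 is now all distinguished symbols — the join is lossless.

Yes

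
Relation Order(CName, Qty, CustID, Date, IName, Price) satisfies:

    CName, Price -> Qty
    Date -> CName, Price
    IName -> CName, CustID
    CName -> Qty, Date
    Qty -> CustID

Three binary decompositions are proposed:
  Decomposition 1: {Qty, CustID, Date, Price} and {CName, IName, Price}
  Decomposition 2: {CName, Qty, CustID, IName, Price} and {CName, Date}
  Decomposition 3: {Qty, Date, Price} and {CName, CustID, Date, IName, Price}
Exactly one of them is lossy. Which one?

Decomposition 1: common = {Price}, closure = {Price} → lossy.
Decomposition 2: common = {CName}, closure = {CName, Qty, CustID, Date, Price} → lossless.
Decomposition 3: common = {Date, Price}, closure = {CName, Qty, CustID, Date, Price} → lossless.

Decomposition 1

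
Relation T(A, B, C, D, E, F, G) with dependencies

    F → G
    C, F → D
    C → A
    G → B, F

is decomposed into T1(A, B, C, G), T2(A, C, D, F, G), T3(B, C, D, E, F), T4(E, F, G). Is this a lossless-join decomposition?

Yes

Chase test. Columns are A, B, C, D, E, F, G; row i has aⱼ where attribute j ∈ Ti, else bᵢⱼ.
Initial tableau (one row per fragment):
  row 1: a1 a2 a3 b14 b15 b16 a7
  row 2: a1 b22 a3 a4 b25 a6 a7
  row 3: b31 a2 a3 a4 a5 a6 b37
  row 4: b41 b42 b43 b44 a5 a6 a7
Rows 2 and 3 agree on F; apply F→G and equate their G entries.
Rows 1 and 3 agree on C; apply C→A and equate their A entries.
Rows 1 and 2 agree on G; apply G→B, F and equate their B, F entries.
Rows 1 and 4 agree on G; apply G→B, F and equate their B, F entries.
Rows 1 and 2 agree on C, F; apply C, F→D and equate their D entries.
Row 3 is now all distinguished symbols — the join is lossless.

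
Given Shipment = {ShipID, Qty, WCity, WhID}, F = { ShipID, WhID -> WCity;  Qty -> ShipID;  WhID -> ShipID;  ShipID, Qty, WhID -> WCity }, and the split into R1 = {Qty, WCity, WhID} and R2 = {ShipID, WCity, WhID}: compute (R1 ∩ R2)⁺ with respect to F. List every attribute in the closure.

ShipID, WCity, WhID

R1 ∩ R2 = {WCity, WhID}.
WhID → ShipID applies, adding ShipID
Closure: {ShipID, WCity, WhID}.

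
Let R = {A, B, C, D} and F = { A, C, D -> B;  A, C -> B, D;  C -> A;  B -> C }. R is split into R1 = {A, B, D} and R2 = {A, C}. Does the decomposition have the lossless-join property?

No

Common attributes: R1 ∩ R2 = {A}.
No dependency enlarges {A}, so (A)⁺ = {A}.
The closure contains neither all of R1 = {A, B, D} nor all of R2 = {A, C}, so the common attributes are not a superkey of either fragment. The join is lossy.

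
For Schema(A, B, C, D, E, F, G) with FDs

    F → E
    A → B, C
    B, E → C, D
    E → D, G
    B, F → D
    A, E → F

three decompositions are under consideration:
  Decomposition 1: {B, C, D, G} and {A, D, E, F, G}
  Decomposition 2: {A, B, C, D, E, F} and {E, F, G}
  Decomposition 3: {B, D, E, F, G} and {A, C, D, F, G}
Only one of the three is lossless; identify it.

Decomposition 2

Decomposition 1: common = {D, G}, closure = {D, G} → lossy.
Decomposition 2: common = {E, F}, closure = {D, E, F, G} → lossless.
Decomposition 3: common = {D, F, G}, closure = {D, E, F, G} → lossy.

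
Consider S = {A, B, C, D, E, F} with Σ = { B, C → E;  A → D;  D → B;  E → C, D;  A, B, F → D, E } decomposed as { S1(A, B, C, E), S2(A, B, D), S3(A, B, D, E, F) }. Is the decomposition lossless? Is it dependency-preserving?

Lossless test (chase): Rows 1 and 2 agree on A; apply A→D and equate their D entries. Rows 1 and 3 agree on E; apply E→C, D and equate their C, D entries. Row 3 is now all distinguished symbols — the join is lossless.
Dependency preservation: E → C, D is not contained in any single fragment, but the restricted closure of its left-hand side across the fragments still reaches the right-hand side; the remaining FDs each lie inside some fragment. All dependencies are preserved.

lossless and dependency-preserving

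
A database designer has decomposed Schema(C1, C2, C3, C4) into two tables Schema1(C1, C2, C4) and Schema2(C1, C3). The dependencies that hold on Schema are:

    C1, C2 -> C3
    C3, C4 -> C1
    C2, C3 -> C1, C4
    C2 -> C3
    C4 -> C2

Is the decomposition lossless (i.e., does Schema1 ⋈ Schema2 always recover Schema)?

No

Common attributes: Schema1 ∩ Schema2 = {C1}.
No dependency enlarges {C1}, so (C1)⁺ = {C1}.
The closure contains neither all of Schema1 = {C1, C2, C4} nor all of Schema2 = {C1, C3}, so the common attributes are not a superkey of either fragment. The join is lossy.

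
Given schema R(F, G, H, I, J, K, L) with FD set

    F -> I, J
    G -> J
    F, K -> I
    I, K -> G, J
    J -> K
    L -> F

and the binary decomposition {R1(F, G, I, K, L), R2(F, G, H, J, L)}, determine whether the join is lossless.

Common attributes: R1 ∩ R2 = {F, G, L}.
Closure of {F, G, L}: F → I, J applies, adding I, J; J → K applies, adding K. So (F, G, L)⁺ = {F, G, I, J, K, L}.
This closure contains every attribute of R1, so R1 ∩ R2 → R1. The join is lossless.

Yes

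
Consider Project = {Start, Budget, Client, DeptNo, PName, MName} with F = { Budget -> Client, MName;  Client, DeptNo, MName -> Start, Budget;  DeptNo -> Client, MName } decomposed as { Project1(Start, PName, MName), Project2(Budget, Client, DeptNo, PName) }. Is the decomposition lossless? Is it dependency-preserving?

Lossless test: (PName)⁺ = {PName}, which is a superkey of neither fragment — lossy.
Dependency preservation: the restricted closure of {Budget} across the fragments never reaches {Client, MName}, so Budget → Client, MName cannot be enforced without a join — not preserved.

lossy and not dependency-preserving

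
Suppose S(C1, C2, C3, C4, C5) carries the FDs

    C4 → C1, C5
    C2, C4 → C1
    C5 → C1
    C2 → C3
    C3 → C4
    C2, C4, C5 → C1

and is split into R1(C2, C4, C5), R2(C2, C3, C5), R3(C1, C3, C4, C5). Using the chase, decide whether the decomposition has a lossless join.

Chase test. Columns are C1, C2, C3, C4, C5; row i has aⱼ where attribute j ∈ Ri, else bᵢⱼ.
Initial tableau (one row per fragment):
  row 1: b11 a2 b13 a4 a5
  row 2: b21 a2 a3 b24 a5
  row 3: a1 b32 a3 a4 a5
Rows 1 and 3 agree on C4; apply C4→C1, C5 and equate their C1, C5 entries.
Rows 1 and 2 agree on C5; apply C5→C1 and equate their C1 entries.
Rows 1 and 2 agree on C2; apply C2→C3 and equate their C3 entries.
Rows 1 and 2 agree on C3; apply C3→C4 and equate their C4 entries.
Row 1 is now all distinguished symbols — the join is lossless.

Yes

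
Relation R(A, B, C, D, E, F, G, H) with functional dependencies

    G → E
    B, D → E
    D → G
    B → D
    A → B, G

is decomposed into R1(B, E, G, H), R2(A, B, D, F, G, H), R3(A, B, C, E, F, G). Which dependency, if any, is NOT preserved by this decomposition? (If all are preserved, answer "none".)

G → E lies within R1.
B, D → E: restricted closure across fragments reaches E.
D → G lies within R2.
B → D lies within R2.
A → B, G lies within R2.
Every dependency is enforceable on the fragments, so the decomposition is dependency-preserving.

none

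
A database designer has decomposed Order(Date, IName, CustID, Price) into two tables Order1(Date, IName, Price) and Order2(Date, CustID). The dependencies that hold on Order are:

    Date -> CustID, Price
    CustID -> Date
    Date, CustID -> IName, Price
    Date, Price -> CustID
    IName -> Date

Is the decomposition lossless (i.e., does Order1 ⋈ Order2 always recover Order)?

Yes

Common attributes: Order1 ∩ Order2 = {Date}.
Closure of {Date}: Date → CustID, Price applies, adding CustID, Price; Date, CustID → IName, Price applies, adding IName. So (Date)⁺ = {Date, IName, CustID, Price}.
This closure contains every attribute of Order1, so Order1 ∩ Order2 → Order1. The join is lossless.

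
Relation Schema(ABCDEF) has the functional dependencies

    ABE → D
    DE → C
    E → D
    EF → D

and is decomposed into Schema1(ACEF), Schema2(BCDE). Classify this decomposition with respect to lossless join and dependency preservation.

lossy but dependency-preserving

Lossless test: (CE)⁺ = {CDE}, which is a superkey of neither fragment — lossy.
Dependency preservation: ABE → D; EF → D are not contained in any single fragment, but the restricted closure of each left-hand side across the fragments still reaches the right-hand side; the remaining FDs each lie inside some fragment. All dependencies are preserved.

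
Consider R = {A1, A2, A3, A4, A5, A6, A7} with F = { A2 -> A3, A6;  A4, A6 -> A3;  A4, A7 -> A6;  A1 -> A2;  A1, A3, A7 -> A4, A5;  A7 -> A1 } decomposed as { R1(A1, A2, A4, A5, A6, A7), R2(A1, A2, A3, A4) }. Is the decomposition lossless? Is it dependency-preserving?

Lossless test: (A1, A2, A4)⁺ = {A1, A2, A3, A4, A6}, which contains all of one fragment — lossless.
Dependency preservation: the restricted closure of {A4, A6} across the fragments never reaches {A3}, so A4, A6 → A3 cannot be enforced without a join — not preserved.

lossless but not dependency-preserving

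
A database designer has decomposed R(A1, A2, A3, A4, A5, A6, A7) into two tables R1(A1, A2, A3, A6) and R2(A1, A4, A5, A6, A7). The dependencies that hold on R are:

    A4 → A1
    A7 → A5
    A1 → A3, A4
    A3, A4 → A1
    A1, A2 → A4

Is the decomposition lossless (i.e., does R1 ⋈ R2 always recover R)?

No

Common attributes: R1 ∩ R2 = {A1, A6}.
Closure of {A1, A6}: A1 → A3, A4 applies, adding A3, A4. So (A1, A6)⁺ = {A1, A3, A4, A6}.
The closure contains neither all of R1 = {A1, A2, A3, A6} nor all of R2 = {A1, A4, A5, A6, A7}, so the common attributes are not a superkey of either fragment. The join is lossy.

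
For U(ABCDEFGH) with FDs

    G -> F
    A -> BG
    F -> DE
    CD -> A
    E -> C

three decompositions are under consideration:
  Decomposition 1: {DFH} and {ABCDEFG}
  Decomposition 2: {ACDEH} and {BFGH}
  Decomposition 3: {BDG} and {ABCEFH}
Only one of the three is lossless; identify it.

Decomposition 1: common = {DF}, closure = {ABCDEFG} → lossless.
Decomposition 2: common = {H}, closure = {H} → lossy.
Decomposition 3: common = {B}, closure = {B} → lossy.

Decomposition 1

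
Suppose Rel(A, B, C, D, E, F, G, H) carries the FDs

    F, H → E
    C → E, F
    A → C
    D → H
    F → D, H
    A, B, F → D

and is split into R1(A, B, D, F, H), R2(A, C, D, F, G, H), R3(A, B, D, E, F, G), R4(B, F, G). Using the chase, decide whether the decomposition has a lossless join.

Yes

Chase test. Columns are A, B, C, D, E, F, G, H; row i has aⱼ where attribute j ∈ Ri, else bᵢⱼ.
Initial tableau (one row per fragment):
  row 1: a1 a2 b13 a4 b15 a6 b17 a8
  row 2: a1 b22 a3 a4 b25 a6 a7 a8
  row 3: a1 a2 b33 a4 a5 a6 a7 b38
  row 4: b41 a2 b43 b44 b45 a6 a7 b48
Rows 1 and 2 agree on F, H; apply F, H→E and equate their E entries.
Rows 1 and 2 agree on A; apply A→C and equate their C entries.
Rows 1 and 3 agree on A; apply A→C and equate their C entries.
Rows 1 and 3 agree on D; apply D→H and equate their H entries.
Rows 1 and 4 agree on F; apply F→D, H and equate their D, H entries.
Rows 1 and 3 agree on F, H; apply F, H→E and equate their E entries.
Rows 1 and 4 agree on F, H; apply F, H→E and equate their E entries.
Row 3 is now all distinguished symbols — the join is lossless.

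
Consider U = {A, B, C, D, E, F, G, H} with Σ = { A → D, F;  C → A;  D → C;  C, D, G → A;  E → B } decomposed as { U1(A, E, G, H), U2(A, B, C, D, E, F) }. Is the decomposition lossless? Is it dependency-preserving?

lossless and dependency-preserving

Lossless test: (A, E)⁺ = {A, B, C, D, E, F}, which contains all of one fragment — lossless.
Dependency preservation: C, D, G → A is not contained in any single fragment, but the restricted closure of its left-hand side across the fragments still reaches the right-hand side; the remaining FDs each lie inside some fragment. All dependencies are preserved.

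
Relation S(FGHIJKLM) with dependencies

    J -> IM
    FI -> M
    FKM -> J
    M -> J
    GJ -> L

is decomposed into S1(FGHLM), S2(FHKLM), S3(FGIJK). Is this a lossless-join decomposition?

No

Chase test. Columns are FGHIJKLM; row i has aⱼ where attribute j ∈ Si, else bᵢⱼ.
Initial tableau (one row per fragment):
  row 1: a1 a2 a3 b14 b15 b16 a7 a8
  row 2: a1 b22 a3 b24 b25 a6 a7 a8
  row 3: a1 a2 b33 a4 a5 a6 b37 b38
Rows 1 and 2 agree on M; apply M→J and equate their J entries.
Rows 1 and 2 agree on J; apply J→IM and equate their IM entries.
No row becomes fully distinguished — the join is lossy.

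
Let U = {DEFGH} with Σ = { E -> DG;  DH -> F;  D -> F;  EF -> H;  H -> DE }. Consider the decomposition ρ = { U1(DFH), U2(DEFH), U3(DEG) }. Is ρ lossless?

Yes

Chase test. Columns are DEFGH; row i has aⱼ where attribute j ∈ Ui, else bᵢⱼ.
Initial tableau (one row per fragment):
  row 1: a1 b12 a3 b14 a5
  row 2: a1 a2 a3 b24 a5
  row 3: a1 a2 b33 a4 b35
Rows 2 and 3 agree on E; apply E→DG and equate their DG entries.
Rows 1 and 3 agree on D; apply D→F and equate their F entries.
Rows 2 and 3 agree on EF; apply EF→H and equate their H entries.
Rows 1 and 2 agree on H; apply H→DE and equate their DE entries.
Rows 1 and 2 agree on E; apply E→DG and equate their DG entries.
Row 1 is now all distinguished symbols — the join is lossless.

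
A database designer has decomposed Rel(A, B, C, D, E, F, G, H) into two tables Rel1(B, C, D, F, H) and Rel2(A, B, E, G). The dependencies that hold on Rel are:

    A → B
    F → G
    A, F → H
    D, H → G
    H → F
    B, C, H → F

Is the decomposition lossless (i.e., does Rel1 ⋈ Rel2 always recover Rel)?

No

Common attributes: Rel1 ∩ Rel2 = {B}.
No dependency enlarges {B}, so (B)⁺ = {B}.
The closure contains neither all of Rel1 = {B, C, D, F, H} nor all of Rel2 = {A, B, E, G}, so the common attributes are not a superkey of either fragment. The join is lossy.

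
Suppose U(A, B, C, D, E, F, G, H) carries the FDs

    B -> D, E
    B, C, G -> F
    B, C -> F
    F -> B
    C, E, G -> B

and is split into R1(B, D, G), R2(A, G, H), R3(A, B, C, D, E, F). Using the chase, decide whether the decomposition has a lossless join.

No

Chase test. Columns are A, B, C, D, E, F, G, H; row i has aⱼ where attribute j ∈ Ri, else bᵢⱼ.
Initial tableau (one row per fragment):
  row 1: b11 a2 b13 a4 b15 b16 a7 b18
  row 2: a1 b22 b23 b24 b25 b26 a7 a8
  row 3: a1 a2 a3 a4 a5 a6 b37 b38
Rows 1 and 3 agree on B; apply B→D, E and equate their D, E entries.
No row becomes fully distinguished — the join is lossy.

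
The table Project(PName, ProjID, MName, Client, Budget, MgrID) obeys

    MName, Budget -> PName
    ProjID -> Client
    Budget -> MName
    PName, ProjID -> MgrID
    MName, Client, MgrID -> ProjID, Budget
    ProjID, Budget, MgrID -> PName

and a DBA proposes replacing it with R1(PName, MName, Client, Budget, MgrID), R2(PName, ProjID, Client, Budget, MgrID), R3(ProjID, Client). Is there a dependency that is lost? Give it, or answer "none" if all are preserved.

none

MName, Budget → PName lies within R1.
ProjID → Client lies within R2.
Budget → MName lies within R1.
PName, ProjID → MgrID lies within R2.
MName, Client, MgrID → ProjID, Budget: restricted closure across fragments reaches ProjID, Budget.
ProjID, Budget, MgrID → PName lies within R2.
Every dependency is enforceable on the fragments, so the decomposition is dependency-preserving.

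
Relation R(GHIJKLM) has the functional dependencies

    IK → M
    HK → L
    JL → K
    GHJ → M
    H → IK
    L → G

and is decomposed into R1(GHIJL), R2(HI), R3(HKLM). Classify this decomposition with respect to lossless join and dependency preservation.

Lossless test (chase): Rows 1 and 2 agree on H; apply H→IK and equate their IK entries. Rows 1 and 3 agree on H; apply H→IK and equate their IK entries. Rows 1 and 3 agree on L; apply L→G and equate their G entries. Rows 1 and 2 agree on IK; apply IK→M and equate their M entries. Rows 1 and 3 agree on IK; apply IK→M and equate their M entries. Rows 1 and 2 agree on HK; apply HK→L and equate their L entries. Rows 1 and 2 agree on L; apply L→G and equate their G entries. Row 1 is now all distinguished symbols — the join is lossless.
Dependency preservation: the restricted closure of {IK} across the fragments never reaches {M}, so IK → M cannot be enforced without a join — not preserved.

lossless but not dependency-preserving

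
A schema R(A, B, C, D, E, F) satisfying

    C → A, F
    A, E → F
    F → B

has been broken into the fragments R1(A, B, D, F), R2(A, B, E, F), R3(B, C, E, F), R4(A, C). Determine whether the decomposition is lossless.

No

Chase test. Columns are A, B, C, D, E, F; row i has aⱼ where attribute j ∈ Ri, else bᵢⱼ.
Initial tableau (one row per fragment):
  row 1: a1 a2 b13 a4 b15 a6
  row 2: a1 a2 b23 b24 a5 a6
  row 3: b31 a2 a3 b34 a5 a6
  row 4: a1 b42 a3 b44 b45 b46
Rows 3 and 4 agree on C; apply C→A, F and equate their A, F entries.
Rows 1 and 4 agree on F; apply F→B and equate their B entries.
No row becomes fully distinguished — the join is lossy.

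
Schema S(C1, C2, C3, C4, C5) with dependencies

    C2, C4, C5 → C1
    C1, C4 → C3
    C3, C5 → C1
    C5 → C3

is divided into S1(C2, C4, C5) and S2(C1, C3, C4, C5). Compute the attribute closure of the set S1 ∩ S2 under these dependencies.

S1 ∩ S2 = {C4, C5}.
C5 → C3 applies, adding C3
C3, C5 → C1 applies, adding C1
Closure: {C1, C3, C4, C5}.

C1, C3, C4, C5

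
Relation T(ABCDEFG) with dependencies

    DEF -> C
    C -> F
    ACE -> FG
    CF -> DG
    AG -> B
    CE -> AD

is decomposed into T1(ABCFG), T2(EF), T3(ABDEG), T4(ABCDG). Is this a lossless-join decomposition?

No

Chase test. Columns are ABCDEFG; row i has aⱼ where attribute j ∈ Ti, else bᵢⱼ.
Initial tableau (one row per fragment):
  row 1: a1 a2 a3 b14 b15 a6 a7
  row 2: b21 b22 b23 b24 a5 a6 b27
  row 3: a1 a2 b33 a4 a5 b36 a7
  row 4: a1 a2 a3 a4 b45 b46 a7
Rows 1 and 4 agree on C; apply C→F and equate their F entries.
Rows 1 and 4 agree on CF; apply CF→DG and equate their DG entries.
No row becomes fully distinguished — the join is lossy.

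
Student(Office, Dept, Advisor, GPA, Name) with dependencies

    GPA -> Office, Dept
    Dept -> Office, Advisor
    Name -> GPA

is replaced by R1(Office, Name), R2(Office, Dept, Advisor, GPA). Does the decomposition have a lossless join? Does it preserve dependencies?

lossy and not dependency-preserving

Lossless test: (Office)⁺ = {Office}, which is a superkey of neither fragment — lossy.
Dependency preservation: the restricted closure of {Name} across the fragments never reaches {GPA}, so Name → GPA cannot be enforced without a join — not preserved.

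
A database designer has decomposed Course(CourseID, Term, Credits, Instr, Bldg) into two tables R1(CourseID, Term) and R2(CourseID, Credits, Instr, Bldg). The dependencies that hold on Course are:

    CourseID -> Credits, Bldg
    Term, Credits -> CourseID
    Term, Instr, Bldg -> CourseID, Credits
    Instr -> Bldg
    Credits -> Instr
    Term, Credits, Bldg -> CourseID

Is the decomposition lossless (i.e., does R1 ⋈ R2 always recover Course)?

Common attributes: R1 ∩ R2 = {CourseID}.
Closure of {CourseID}: CourseID → Credits, Bldg applies, adding Credits, Bldg; Credits → Instr applies, adding Instr. So (CourseID)⁺ = {CourseID, Credits, Instr, Bldg}.
This closure contains every attribute of R2, so R1 ∩ R2 → R2. The join is lossless.

Yes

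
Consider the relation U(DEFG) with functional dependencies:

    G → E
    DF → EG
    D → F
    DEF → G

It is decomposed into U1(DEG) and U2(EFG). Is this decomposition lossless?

No

Common attributes: U1 ∩ U2 = {EG}.
No dependency enlarges {EG}, so (EG)⁺ = {EG}.
The closure contains neither all of U1 = {DEG} nor all of U2 = {EFG}, so the common attributes are not a superkey of either fragment. The join is lossy.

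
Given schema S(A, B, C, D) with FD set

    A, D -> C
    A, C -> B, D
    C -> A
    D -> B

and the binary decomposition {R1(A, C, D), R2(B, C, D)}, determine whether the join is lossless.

Common attributes: R1 ∩ R2 = {C, D}.
Closure of {C, D}: C → A applies, adding A; D → B applies, adding B. So (C, D)⁺ = {A, B, C, D}.
This closure contains every attribute of R1, so R1 ∩ R2 → R1. The join is lossless.

Yes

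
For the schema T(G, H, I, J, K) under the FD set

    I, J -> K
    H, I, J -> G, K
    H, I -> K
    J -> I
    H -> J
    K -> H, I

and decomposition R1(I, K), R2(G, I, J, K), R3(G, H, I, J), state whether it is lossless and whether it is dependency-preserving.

lossless and dependency-preserving

Lossless test (chase): Rows 2 and 3 agree on I, J; apply I, J→K and equate their K entries. Rows 1 and 2 agree on K; apply K→H, I and equate their H, I entries. Rows 1 and 3 agree on K; apply K→H, I and equate their H, I entries. Rows 1 and 2 agree on H; apply H→J and equate their J entries. Rows 1 and 2 agree on H, I, J; apply H, I, J→G, K and equate their G, K entries. Row 1 is now all distinguished symbols — the join is lossless.
Dependency preservation: H, I, J → G, K; H, I → K; K → H, I are not contained in any single fragment, but the restricted closure of each left-hand side across the fragments still reaches the right-hand side; the remaining FDs each lie inside some fragment. All dependencies are preserved.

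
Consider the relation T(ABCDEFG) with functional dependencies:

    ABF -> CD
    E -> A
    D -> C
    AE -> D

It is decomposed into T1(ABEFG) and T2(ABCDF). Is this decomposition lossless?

Common attributes: T1 ∩ T2 = {ABF}.
Closure of {ABF}: ABF → CD applies, adding CD. So (ABF)⁺ = {ABCDF}.
This closure contains every attribute of T2, so T1 ∩ T2 → T2. The join is lossless.

Yes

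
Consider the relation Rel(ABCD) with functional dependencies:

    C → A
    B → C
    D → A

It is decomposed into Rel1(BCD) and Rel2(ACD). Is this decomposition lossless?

Common attributes: Rel1 ∩ Rel2 = {CD}.
Closure of {CD}: C → A applies, adding A. So (CD)⁺ = {ACD}.
This closure contains every attribute of Rel2, so Rel1 ∩ Rel2 → Rel2. The join is lossless.

Yes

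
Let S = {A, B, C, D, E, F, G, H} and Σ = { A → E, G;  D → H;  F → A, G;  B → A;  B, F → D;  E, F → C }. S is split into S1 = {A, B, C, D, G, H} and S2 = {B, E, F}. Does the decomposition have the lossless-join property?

No

Common attributes: S1 ∩ S2 = {B}.
Closure of {B}: B → A applies, adding A; A → E, G applies, adding E, G. So (B)⁺ = {A, B, E, G}.
The closure contains neither all of S1 = {A, B, C, D, G, H} nor all of S2 = {B, E, F}, so the common attributes are not a superkey of either fragment. The join is lossy.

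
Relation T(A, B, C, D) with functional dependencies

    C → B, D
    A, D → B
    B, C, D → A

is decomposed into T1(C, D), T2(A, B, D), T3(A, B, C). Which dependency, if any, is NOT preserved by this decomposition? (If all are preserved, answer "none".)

none

C → B, D: restricted closure across fragments reaches B, D.
A, D → B lies within T2.
B, C, D → A: restricted closure across fragments reaches A.
Every dependency is enforceable on the fragments, so the decomposition is dependency-preserving.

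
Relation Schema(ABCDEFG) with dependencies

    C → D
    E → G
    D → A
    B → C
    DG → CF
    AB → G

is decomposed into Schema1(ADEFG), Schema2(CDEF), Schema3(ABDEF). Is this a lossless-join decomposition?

Chase test. Columns are ABCDEFG; row i has aⱼ where attribute j ∈ Schemai, else bᵢⱼ.
Initial tableau (one row per fragment):
  row 1: a1 b12 b13 a4 a5 a6 a7
  row 2: b21 b22 a3 a4 a5 a6 b27
  row 3: a1 a2 b33 a4 a5 a6 b37
Rows 1 and 2 agree on E; apply E→G and equate their G entries.
Rows 1 and 3 agree on E; apply E→G and equate their G entries.
Rows 1 and 2 agree on D; apply D→A and equate their A entries.
Rows 1 and 2 agree on DG; apply DG→CF and equate their CF entries.
Rows 1 and 3 agree on DG; apply DG→CF and equate their CF entries.
Row 3 is now all distinguished symbols — the join is lossless.

Yes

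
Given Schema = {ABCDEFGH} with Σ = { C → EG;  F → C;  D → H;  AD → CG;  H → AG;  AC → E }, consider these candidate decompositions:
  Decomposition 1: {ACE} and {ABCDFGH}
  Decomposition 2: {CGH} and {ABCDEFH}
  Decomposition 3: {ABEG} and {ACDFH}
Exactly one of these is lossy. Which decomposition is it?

Decomposition 1: common = {AC}, closure = {ACEG} → lossless.
Decomposition 2: common = {CH}, closure = {ACEGH} → lossless.
Decomposition 3: common = {A}, closure = {A} → lossy.

Decomposition 3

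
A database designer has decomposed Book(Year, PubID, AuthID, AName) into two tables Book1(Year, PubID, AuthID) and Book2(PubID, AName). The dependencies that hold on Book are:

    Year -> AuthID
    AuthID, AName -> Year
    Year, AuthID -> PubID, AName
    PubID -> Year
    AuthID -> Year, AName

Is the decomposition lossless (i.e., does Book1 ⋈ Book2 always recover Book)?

Yes

Common attributes: Book1 ∩ Book2 = {PubID}.
Closure of {PubID}: PubID → Year applies, adding Year; Year → AuthID applies, adding AuthID; Year, AuthID → PubID, AName applies, adding AName. So (PubID)⁺ = {Year, PubID, AuthID, AName}.
This closure contains every attribute of Book1, so Book1 ∩ Book2 → Book1. The join is lossless.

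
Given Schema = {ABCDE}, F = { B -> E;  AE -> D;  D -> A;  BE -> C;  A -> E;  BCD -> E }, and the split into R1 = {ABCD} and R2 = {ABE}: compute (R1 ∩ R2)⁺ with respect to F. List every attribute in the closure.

R1 ∩ R2 = {AB}.
B → E applies, adding E
AE → D applies, adding D
BE → C applies, adding C
Closure: {ABCDE}.

ABCDE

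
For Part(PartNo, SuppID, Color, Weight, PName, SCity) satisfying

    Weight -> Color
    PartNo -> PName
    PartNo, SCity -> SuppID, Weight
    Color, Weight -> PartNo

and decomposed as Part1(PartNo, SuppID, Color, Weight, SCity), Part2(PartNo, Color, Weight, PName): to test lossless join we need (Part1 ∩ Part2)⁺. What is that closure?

Part1 ∩ Part2 = {PartNo, Color, Weight}.
PartNo → PName applies, adding PName
Closure: {PartNo, Color, Weight, PName}.

PartNo, Color, Weight, PName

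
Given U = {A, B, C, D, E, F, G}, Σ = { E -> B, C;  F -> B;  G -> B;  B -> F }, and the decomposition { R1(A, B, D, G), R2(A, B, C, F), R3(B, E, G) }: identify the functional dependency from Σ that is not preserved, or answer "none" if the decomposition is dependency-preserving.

E -> B, C

Check E → B, C: no single fragment contains all of {B, C, E}, and the restricted closure of {E} across the fragments never reaches {B, C}.
F → B is preserved.
G → B is preserved.
B → F is preserved.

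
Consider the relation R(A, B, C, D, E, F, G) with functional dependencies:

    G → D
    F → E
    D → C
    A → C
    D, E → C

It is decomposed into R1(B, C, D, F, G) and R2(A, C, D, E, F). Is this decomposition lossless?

Common attributes: R1 ∩ R2 = {C, D, F}.
Closure of {C, D, F}: F → E applies, adding E. So (C, D, F)⁺ = {C, D, E, F}.
The closure contains neither all of R1 = {B, C, D, F, G} nor all of R2 = {A, C, D, E, F}, so the common attributes are not a superkey of either fragment. The join is lossy.

No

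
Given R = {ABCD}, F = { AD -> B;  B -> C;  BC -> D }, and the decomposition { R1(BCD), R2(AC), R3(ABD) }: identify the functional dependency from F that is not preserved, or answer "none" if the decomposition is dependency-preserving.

none

AD → B lies within R3.
B → C lies within R1.
BC → D lies within R1.
Every dependency is enforceable on the fragments, so the decomposition is dependency-preserving.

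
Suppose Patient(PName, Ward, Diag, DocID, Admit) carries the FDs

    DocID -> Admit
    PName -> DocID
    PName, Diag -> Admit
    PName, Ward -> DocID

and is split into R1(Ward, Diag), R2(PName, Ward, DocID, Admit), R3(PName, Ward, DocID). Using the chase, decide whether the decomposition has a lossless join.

Chase test. Columns are PName, Ward, Diag, DocID, Admit; row i has aⱼ where attribute j ∈ Ri, else bᵢⱼ.
Initial tableau (one row per fragment):
  row 1: b11 a2 a3 b14 b15
  row 2: a1 a2 b23 a4 a5
  row 3: a1 a2 b33 a4 b35
Rows 2 and 3 agree on DocID; apply DocID→Admit and equate their Admit entries.
No row becomes fully distinguished — the join is lossy.

No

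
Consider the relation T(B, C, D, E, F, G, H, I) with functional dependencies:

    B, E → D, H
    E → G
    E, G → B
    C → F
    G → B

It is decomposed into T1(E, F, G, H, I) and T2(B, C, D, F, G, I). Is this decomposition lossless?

No

Common attributes: T1 ∩ T2 = {F, G, I}.
Closure of {F, G, I}: G → B applies, adding B. So (F, G, I)⁺ = {B, F, G, I}.
The closure contains neither all of T1 = {E, F, G, H, I} nor all of T2 = {B, C, D, F, G, I}, so the common attributes are not a superkey of either fragment. The join is lossy.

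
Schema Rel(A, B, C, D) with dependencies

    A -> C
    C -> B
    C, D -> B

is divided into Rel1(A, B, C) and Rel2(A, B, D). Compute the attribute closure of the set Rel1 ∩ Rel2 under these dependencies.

A, B, C

Rel1 ∩ Rel2 = {A, B}.
A → C applies, adding C
Closure: {A, B, C}.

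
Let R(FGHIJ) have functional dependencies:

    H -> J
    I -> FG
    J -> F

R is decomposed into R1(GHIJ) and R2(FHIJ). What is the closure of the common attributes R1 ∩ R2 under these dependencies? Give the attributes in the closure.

FGHIJ

R1 ∩ R2 = {HIJ}.
I → FG applies, adding FG
Closure: {FGHIJ}.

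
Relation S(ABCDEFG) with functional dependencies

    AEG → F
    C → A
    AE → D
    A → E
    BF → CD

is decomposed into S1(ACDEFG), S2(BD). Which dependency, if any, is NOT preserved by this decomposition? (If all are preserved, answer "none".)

Check BF → CD: no single fragment contains all of {BCDF}, and the restricted closure of {BF} across the fragments never reaches {CD}.
AEG → F is preserved.
C → A is preserved.
AE → D is preserved.
A → E is preserved.

BF → CD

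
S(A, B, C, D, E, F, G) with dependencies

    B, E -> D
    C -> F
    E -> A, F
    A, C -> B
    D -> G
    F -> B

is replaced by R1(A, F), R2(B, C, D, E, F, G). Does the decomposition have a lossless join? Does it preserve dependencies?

Lossless test: (F)⁺ = {B, F}, which is a superkey of neither fragment — lossy.
Dependency preservation: the restricted closure of {E} across the fragments never reaches {A, F}, so E → A, F cannot be enforced without a join — not preserved.

lossy and not dependency-preserving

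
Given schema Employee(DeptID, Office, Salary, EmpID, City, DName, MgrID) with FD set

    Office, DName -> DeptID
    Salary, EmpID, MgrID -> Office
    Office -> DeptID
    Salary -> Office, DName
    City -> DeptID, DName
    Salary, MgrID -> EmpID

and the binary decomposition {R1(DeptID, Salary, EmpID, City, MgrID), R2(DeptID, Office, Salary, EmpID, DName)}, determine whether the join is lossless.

Yes

Common attributes: R1 ∩ R2 = {DeptID, Salary, EmpID}.
Closure of {DeptID, Salary, EmpID}: Salary → Office, DName applies, adding Office, DName. So (DeptID, Salary, EmpID)⁺ = {DeptID, Office, Salary, EmpID, DName}.
This closure contains every attribute of R2, so R1 ∩ R2 → R2. The join is lossless.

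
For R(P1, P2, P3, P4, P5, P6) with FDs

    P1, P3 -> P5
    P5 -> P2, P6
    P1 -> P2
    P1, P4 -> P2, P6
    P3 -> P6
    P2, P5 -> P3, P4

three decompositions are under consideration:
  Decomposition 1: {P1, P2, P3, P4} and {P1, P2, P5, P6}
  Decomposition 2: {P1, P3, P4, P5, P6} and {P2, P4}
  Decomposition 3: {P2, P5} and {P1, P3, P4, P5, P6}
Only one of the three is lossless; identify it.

Decomposition 1: common = {P1, P2}, closure = {P1, P2} → lossy.
Decomposition 2: common = {P4}, closure = {P4} → lossy.
Decomposition 3: common = {P5}, closure = {P2, P3, P4, P5, P6} → lossless.

Decomposition 3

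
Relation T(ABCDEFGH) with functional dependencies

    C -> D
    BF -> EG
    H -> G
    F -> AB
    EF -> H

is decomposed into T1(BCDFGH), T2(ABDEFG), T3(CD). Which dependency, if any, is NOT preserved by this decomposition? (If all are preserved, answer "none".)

none

C → D lies within T1.
BF → EG lies within T2.
H → G lies within T1.
F → AB lies within T2.
EF → H: restricted closure across fragments reaches H.
Every dependency is enforceable on the fragments, so the decomposition is dependency-preserving.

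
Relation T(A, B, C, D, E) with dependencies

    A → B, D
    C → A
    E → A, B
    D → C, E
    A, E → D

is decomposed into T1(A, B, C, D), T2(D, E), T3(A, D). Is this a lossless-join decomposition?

Chase test. Columns are A, B, C, D, E; row i has aⱼ where attribute j ∈ Ti, else bᵢⱼ.
Initial tableau (one row per fragment):
  row 1: a1 a2 a3 a4 b15
  row 2: b21 b22 b23 a4 a5
  row 3: a1 b32 b33 a4 b35
Rows 1 and 3 agree on A; apply A→B, D and equate their B, D entries.
Rows 1 and 2 agree on D; apply D→C, E and equate their C, E entries.
Rows 1 and 3 agree on D; apply D→C, E and equate their C, E entries.
Rows 1 and 2 agree on C; apply C→A and equate their A entries.
Rows 1 and 2 agree on E; apply E→A, B and equate their A, B entries.
Row 1 is now all distinguished symbols — the join is lossless.

Yes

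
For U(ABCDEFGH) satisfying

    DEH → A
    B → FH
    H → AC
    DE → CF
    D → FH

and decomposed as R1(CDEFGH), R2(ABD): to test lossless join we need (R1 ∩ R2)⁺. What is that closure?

ACDFH

R1 ∩ R2 = {D}.
D → FH applies, adding FH
H → AC applies, adding AC
Closure: {ACDFH}.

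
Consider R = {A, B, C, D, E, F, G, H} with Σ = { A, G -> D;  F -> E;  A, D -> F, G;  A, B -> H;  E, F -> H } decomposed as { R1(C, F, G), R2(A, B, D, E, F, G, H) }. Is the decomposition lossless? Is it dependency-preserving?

lossy but dependency-preserving

Lossless test: (F, G)⁺ = {E, F, G, H}, which is a superkey of neither fragment — lossy.
Dependency preservation: every FD's attributes lie within a single fragment, so each can be enforced locally — preserved.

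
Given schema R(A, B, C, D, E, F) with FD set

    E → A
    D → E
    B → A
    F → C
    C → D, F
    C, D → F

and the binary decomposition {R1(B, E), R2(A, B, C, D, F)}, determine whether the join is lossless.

Common attributes: R1 ∩ R2 = {B}.
Closure of {B}: B → A applies, adding A. So (B)⁺ = {A, B}.
The closure contains neither all of R1 = {B, E} nor all of R2 = {A, B, C, D, F}, so the common attributes are not a superkey of either fragment. The join is lossy.

No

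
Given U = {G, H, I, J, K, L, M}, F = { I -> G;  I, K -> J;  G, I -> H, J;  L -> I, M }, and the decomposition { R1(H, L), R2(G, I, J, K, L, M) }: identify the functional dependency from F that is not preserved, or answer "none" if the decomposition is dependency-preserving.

Check G, I → H, J: no single fragment contains all of {G, H, I, J}, and the restricted closure of {G, I} across the fragments never reaches {H, J}.
I → G is preserved.
I, K → J is preserved.
L → I, M is preserved.

G, I -> H, J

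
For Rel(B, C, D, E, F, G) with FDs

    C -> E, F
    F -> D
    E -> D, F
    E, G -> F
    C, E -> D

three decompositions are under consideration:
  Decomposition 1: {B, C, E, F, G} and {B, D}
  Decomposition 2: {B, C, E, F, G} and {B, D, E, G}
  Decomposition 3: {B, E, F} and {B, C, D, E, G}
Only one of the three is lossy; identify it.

Decomposition 1: common = {B}, closure = {B} → lossy.
Decomposition 2: common = {B, E, G}, closure = {B, D, E, F, G} → lossless.
Decomposition 3: common = {B, E}, closure = {B, D, E, F} → lossless.

Decomposition 1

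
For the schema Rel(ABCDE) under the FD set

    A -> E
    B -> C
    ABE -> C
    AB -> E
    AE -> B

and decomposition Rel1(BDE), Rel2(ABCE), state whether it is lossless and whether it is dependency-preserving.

Lossless test: (BE)⁺ = {BCE}, which is a superkey of neither fragment — lossy.
Dependency preservation: every FD's attributes lie within a single fragment, so each can be enforced locally — preserved.

lossy but dependency-preserving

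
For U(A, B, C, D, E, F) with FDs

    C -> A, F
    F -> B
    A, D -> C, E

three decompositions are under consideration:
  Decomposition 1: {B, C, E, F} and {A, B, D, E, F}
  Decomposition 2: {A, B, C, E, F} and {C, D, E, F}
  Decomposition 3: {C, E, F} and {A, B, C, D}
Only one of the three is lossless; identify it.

Decomposition 1: common = {B, E, F}, closure = {B, E, F} → lossy.
Decomposition 2: common = {C, E, F}, closure = {A, B, C, E, F} → lossless.
Decomposition 3: common = {C}, closure = {A, B, C, F} → lossy.

Decomposition 2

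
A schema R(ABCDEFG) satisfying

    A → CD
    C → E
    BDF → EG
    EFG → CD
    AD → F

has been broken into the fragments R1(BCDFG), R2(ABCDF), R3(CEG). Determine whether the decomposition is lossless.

Chase test. Columns are ABCDEFG; row i has aⱼ where attribute j ∈ Ri, else bᵢⱼ.
Initial tableau (one row per fragment):
  row 1: b11 a2 a3 a4 b15 a6 a7
  row 2: a1 a2 a3 a4 b25 a6 b27
  row 3: b31 b32 a3 b34 a5 b36 a7
Rows 1 and 2 agree on C; apply C→E and equate their E entries.
Rows 1 and 3 agree on C; apply C→E and equate their E entries.
Rows 1 and 2 agree on BDF; apply BDF→EG and equate their EG entries.
Row 2 is now all distinguished symbols — the join is lossless.

Yes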